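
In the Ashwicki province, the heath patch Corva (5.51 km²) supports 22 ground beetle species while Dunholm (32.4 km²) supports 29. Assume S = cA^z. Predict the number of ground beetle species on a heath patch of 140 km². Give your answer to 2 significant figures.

36

z = ln(29/22) / ln(32.4/5.51) = 0.2763 / 1.7716 = 0.1559
c = 22 / 5.51^0.1559 = 22 / 1.305 = 16.86
S₃ = 16.86 × 140^0.1559 = 16.86 × 2.161 ≈ 36.43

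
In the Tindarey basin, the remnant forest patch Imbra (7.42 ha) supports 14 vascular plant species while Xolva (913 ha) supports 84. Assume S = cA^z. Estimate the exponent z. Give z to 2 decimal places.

Taking logs: ln S = ln c + z ln A, so z = (ln S₂ − ln S₁)/(ln A₂ − ln A₁).
z = ln(84/14) / ln(913/7.42) = ln(6) / ln(123) = 1.7918 / 4.8126 = 0.3723

0.37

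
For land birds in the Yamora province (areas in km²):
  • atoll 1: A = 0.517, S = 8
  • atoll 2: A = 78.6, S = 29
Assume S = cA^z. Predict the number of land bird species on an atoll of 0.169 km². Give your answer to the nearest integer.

z = ln(29/8) / ln(78.6/0.517) = 1.2879 / 5.0241 = 0.2563
c = 8 / 0.517^0.2563 = 8 / 0.8444 = 9.474
S₃ = 9.474 × 0.169^0.2563 = 9.474 × 0.634 ≈ 6.006

6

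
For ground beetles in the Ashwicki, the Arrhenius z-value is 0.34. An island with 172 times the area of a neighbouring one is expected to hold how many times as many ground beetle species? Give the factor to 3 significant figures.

5.76

S₂/S₁ = (A₂/A₁)^z = 172^0.34
ln(S₂/S₁) = 0.34 × ln 172 = 0.34 × 5.1475 = 1.7501
S₂/S₁ = e^1.7501 ≈ 5.755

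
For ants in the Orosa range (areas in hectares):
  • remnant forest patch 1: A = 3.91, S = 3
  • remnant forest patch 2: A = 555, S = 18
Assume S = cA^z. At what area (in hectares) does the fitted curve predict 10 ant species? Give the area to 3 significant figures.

109 hectares

z = ln(18/3) / ln(555/3.91) = 1.7918 / 4.9554 = 0.3616
c = 3 / 3.91^0.3616 = 3 / 1.637 = 1.832
A = (10/1.832)^(1/0.3616) ⇒ ln A = ln(5.458)/0.3616 = 4.6933
A = e^4.6933 ≈ 109.2 hectares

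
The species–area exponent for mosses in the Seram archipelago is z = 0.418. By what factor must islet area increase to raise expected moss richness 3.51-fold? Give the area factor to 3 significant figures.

20.2

(A₂/A₁)^0.418 = 3.51, so A₂/A₁ = 3.51^(1/0.418) = 3.51^2.392
ln(A₂/A₁) = ln 3.51 / 0.418 = 1.2556 / 0.418 = 3.0039
A₂/A₁ = e^3.0039 ≈ 20.16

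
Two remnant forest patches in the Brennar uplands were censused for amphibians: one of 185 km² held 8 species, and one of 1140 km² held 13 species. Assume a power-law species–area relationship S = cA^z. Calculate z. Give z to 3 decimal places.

Taking logs: ln S = ln c + z ln A, so z = (ln S₂ − ln S₁)/(ln A₂ − ln A₁).
z = ln(13/8) / ln(1140/185) = ln(1.625) / ln(6.162) = 0.4855 / 1.8184 = 0.2670

0.267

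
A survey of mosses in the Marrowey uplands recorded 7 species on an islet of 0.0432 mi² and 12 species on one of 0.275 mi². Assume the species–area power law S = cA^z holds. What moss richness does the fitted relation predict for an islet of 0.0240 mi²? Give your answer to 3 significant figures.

5.90

z = ln(12/7) / ln(0.275/0.0432) = 0.5390 / 1.8509 = 0.2912
c = 7 / 0.0432^0.2912 = 7 / 0.4005 = 17.48
S₃ = 17.48 × 0.024^0.2912 = 17.48 × 0.3375 ≈ 5.899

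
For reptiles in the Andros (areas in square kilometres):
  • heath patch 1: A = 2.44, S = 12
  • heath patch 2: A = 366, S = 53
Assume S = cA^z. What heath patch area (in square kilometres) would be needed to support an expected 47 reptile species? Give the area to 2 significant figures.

z = ln(53/12) / ln(366/2.44) = 1.4854 / 5.0106 = 0.2964
c = 12 / 2.44^0.2964 = 12 / 1.303 = 9.212
A = (47/9.212)^(1/0.2964) ⇒ ln A = ln(5.102)/0.2964 = 5.4974
A = e^5.4974 ≈ 244 square kilometres

240 square kilometres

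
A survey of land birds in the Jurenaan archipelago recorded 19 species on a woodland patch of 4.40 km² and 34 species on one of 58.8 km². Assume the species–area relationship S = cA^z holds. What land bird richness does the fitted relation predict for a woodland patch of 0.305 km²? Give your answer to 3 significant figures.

z = ln(34/19) / ln(58.8/4.4) = 0.5819 / 2.5925 = 0.2245
c = 19 / 4.4^0.2245 = 19 / 1.395 = 13.62
S₃ = 13.62 × 0.305^0.2245 = 13.62 × 0.766 ≈ 10.44

10.4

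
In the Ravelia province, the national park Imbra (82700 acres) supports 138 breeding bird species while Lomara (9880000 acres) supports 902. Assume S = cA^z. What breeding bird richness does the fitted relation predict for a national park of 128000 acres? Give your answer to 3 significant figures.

164

z = ln(902/138) / ln(9880000/82700) = 1.8774 / 4.7830 = 0.3925
c = 138 / 82700^0.3925 = 138 / 85.14 = 1.621
S₃ = 1.621 × 128000^0.3925 = 1.621 × 101.1 ≈ 163.8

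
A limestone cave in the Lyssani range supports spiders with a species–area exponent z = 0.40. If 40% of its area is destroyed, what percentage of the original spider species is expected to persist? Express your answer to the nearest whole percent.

82%

S_new/S_old = (A_new/A_old)^z = 0.6^0.4
= exp(0.4 × ln 0.6) = exp(0.4 × -0.5108) = exp(-0.2043) ≈ 0.8152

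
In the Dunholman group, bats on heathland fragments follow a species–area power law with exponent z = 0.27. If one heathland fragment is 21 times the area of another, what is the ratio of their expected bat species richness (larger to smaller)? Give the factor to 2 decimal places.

2.28

S₂/S₁ = (A₂/A₁)^z = 21^0.27
ln(S₂/S₁) = 0.27 × ln 21 = 0.27 × 3.0445 = 0.8220
S₂/S₁ = e^0.8220 ≈ 2.275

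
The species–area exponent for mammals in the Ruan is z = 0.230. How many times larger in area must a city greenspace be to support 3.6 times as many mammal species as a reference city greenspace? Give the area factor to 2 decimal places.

(A₂/A₁)^0.23 = 3.6, so A₂/A₁ = 3.6^(1/0.23) = 3.6^4.348
ln(A₂/A₁) = ln 3.6 / 0.23 = 1.2809 / 0.23 = 5.5693
A₂/A₁ = e^5.5693 ≈ 262.2

262.24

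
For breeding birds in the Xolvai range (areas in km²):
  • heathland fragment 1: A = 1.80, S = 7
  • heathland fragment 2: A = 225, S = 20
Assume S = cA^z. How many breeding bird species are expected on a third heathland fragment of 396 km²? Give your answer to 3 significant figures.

22.6

z = ln(20/7) / ln(225/1.8) = 1.0498 / 4.8283 = 0.2174
c = 7 / 1.8^0.2174 = 7 / 1.136 = 6.16
S₃ = 6.16 × 396^0.2174 = 6.16 × 3.671 ≈ 22.62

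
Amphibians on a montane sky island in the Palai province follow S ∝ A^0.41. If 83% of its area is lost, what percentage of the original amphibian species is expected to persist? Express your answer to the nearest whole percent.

S_new/S_old = (A_new/A_old)^z = 0.17^0.41
= exp(0.41 × ln 0.17) = exp(0.41 × -1.7720) = exp(-0.7265) ≈ 0.4836

48%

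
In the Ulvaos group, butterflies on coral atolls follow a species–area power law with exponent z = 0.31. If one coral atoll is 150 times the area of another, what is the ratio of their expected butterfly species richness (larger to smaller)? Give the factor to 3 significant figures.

S₂/S₁ = (A₂/A₁)^z = 150^0.31
ln(S₂/S₁) = 0.31 × ln 150 = 0.31 × 5.0106 = 1.5533
S₂/S₁ = e^1.5533 ≈ 4.727

4.73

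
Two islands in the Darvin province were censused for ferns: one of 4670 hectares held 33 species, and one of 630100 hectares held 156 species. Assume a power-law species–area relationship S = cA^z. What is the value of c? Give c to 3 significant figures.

z = ln(S₂/S₁) / ln(A₂/A₁) = ln(156/33) / ln(630100/4670) = 1.5533 / 4.9047 = 0.3167
c = S₁ / A₁^z = 33 / 4670^0.3167 = 33 / 14.52 = 2.272

2.27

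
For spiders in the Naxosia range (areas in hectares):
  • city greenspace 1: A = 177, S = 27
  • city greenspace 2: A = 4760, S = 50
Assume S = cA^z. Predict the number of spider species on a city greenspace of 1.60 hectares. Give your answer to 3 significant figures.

11.2

z = ln(50/27) / ln(4760/177) = 0.6162 / 3.2919 = 0.1872
c = 27 / 177^0.1872 = 27 / 2.635 = 10.25
S₃ = 10.25 × 1.6^0.1872 = 10.25 × 1.092 ≈ 11.19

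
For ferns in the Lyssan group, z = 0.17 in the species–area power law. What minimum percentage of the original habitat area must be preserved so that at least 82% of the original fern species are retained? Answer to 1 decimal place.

Need (A_new/A_old)^0.17 = 0.82, so A_new/A_old = 0.82^(1/0.17) = 0.82^5.882
ln(A_new/A_old) = ln 0.82 / 0.17 = -0.1985 / 0.17 = -1.1674
A_new/A_old = e^-1.1674 ≈ 0.3112

31.1%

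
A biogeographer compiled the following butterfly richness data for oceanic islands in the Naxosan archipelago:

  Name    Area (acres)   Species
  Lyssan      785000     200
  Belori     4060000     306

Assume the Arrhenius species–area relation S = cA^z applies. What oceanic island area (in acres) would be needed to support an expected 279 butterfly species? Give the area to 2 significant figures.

2800000 acres

z = ln(306/200) / ln(4060000/785000) = 0.4253 / 1.6433 = 0.2588
c = 200 / 785000^0.2588 = 200 / 33.54 = 5.963
A = (279/5.963)^(1/0.2588) ⇒ ln A = ln(46.79)/0.2588 = 14.8598
A = e^14.8598 ≈ 2841261 acres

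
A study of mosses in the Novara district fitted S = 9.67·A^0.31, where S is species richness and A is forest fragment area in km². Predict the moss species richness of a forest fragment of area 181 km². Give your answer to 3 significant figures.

S = 9.67 × 181^0.31 = 9.67 × 5.01 ≈ 48.45

48.5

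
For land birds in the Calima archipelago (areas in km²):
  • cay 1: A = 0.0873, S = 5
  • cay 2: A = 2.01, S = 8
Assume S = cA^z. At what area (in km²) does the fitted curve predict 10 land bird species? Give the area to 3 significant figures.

z = ln(8/5) / ln(2.01/0.0873) = 0.4700 / 3.1365 = 0.1498
c = 5 / 0.0873^0.1498 = 5 / 0.6939 = 7.205
A = (10/7.205)^(1/0.1498) ⇒ ln A = ln(1.388)/0.1498 = 2.1873
A = e^2.1873 ≈ 8.911 km²

8.91 km²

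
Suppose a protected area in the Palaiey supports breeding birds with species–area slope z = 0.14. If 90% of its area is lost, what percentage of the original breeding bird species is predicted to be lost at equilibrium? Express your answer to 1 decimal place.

27.6%

S_new/S_old = (A_new/A_old)^z = 0.1^0.14
= exp(0.14 × ln 0.1) = exp(0.14 × -2.3026) = exp(-0.3224) ≈ 0.7244
Fraction lost = 1 − 0.7244 = 0.2756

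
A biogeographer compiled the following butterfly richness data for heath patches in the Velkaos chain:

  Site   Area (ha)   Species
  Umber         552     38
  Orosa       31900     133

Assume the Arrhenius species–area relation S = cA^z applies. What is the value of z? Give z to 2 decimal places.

0.31

Taking logs: ln S = ln c + z ln A, so z = (ln S₂ − ln S₁)/(ln A₂ − ln A₁).
z = ln(133/38) / ln(31900/552) = ln(3.5) / ln(57.79) = 1.2528 / 4.0568 = 0.3088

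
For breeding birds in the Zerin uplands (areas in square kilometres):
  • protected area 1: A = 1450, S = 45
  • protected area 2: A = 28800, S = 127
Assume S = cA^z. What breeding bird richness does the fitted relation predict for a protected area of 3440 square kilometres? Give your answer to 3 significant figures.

60.7

z = ln(127/45) / ln(28800/1450) = 1.0375 / 2.9888 = 0.3471
c = 45 / 1450^0.3471 = 45 / 12.51 = 3.596
S₃ = 3.596 × 3440^0.3471 = 3.596 × 16.89 ≈ 60.74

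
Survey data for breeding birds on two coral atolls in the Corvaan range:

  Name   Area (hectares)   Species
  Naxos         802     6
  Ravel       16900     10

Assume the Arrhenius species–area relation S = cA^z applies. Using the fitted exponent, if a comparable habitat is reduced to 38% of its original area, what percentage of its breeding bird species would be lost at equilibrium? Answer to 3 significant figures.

z = ln(10/6) / ln(16900/802) = 0.5108 / 3.0480 = 0.1676
S_new/S_old = (A_new/A_old)^z = 0.38^0.1676 = exp(0.1676 × -0.9676) = 0.8503
Fraction lost = 1 − 0.8503 = 0.1497

15.0%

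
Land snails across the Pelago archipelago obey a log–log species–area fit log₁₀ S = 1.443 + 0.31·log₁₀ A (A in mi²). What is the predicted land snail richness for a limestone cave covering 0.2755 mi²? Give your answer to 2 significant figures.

19

S = 27.73 × 0.2755^0.31
ln S = ln 27.73 + 0.31 × ln 0.2755 = 3.3226 + 0.31 × -1.2892 = 2.9230
S = e^2.9230 ≈ 18.6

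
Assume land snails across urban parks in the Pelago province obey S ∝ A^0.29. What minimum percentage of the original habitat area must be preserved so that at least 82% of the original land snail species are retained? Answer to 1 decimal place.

50.4%

Need (A_new/A_old)^0.29 = 0.82, so A_new/A_old = 0.82^(1/0.29) = 0.82^3.448
ln(A_new/A_old) = ln 0.82 / 0.29 = -0.1985 / 0.29 = -0.6843
A_new/A_old = e^-0.6843 ≈ 0.5044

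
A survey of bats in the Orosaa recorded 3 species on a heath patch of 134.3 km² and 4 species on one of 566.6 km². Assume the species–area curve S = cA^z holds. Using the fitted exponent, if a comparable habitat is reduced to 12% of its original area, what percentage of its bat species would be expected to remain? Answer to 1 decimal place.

65.5%

z = ln(4/3) / ln(566.6/134.3) = 0.2877 / 1.4396 = 0.1998
S_new/S_old = (A_new/A_old)^z = 0.12^0.1998 = exp(0.1998 × -2.1203) = 0.6546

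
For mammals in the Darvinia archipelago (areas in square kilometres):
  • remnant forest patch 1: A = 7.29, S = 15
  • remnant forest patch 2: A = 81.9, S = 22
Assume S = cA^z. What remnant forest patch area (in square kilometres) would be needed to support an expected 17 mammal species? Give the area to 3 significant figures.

z = ln(22/15) / ln(81.9/7.29) = 0.3830 / 2.4190 = 0.1583
c = 15 / 7.29^0.1583 = 15 / 1.37 = 10.95
A = (17/10.95)^(1/0.1583) ⇒ ln A = ln(1.552)/0.1583 = 2.7770
A = e^2.7770 ≈ 16.07 square kilometres

16.1 square kilometres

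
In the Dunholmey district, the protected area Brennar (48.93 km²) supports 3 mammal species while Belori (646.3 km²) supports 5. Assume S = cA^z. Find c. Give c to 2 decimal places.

1.39

z = ln(S₂/S₁) / ln(A₂/A₁) = ln(5/3) / ln(646.3/48.93) = 0.5108 / 2.5809 = 0.1979
c = S₁ / A₁^z = 3 / 48.93^0.1979 = 3 / 2.16 = 1.389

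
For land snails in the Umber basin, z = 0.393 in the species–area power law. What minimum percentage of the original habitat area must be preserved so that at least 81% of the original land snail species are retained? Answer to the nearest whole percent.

58%

Need (A_new/A_old)^0.393 = 0.81, so A_new/A_old = 0.81^(1/0.393) = 0.81^2.545
ln(A_new/A_old) = ln 0.81 / 0.393 = -0.2107 / 0.393 = -0.5362
A_new/A_old = e^-0.5362 ≈ 0.585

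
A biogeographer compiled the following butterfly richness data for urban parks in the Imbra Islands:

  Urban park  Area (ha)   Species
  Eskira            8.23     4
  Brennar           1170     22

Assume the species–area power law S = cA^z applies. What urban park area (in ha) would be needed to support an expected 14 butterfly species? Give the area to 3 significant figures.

z = ln(22/4) / ln(1170/8.23) = 1.7047 / 4.9570 = 0.3439
c = 4 / 8.23^0.3439 = 4 / 2.064 = 1.938
A = (14/1.938)^(1/0.3439) ⇒ ln A = ln(7.226)/0.3439 = 5.7505
A = e^5.7505 ≈ 314.3 ha

314 ha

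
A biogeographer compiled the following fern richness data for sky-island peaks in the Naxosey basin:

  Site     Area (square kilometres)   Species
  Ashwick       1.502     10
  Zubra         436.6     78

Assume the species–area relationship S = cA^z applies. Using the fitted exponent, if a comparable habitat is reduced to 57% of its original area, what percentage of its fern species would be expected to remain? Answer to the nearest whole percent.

z = ln(78/10) / ln(436.6/1.502) = 2.0541 / 5.6722 = 0.3621
S_new/S_old = (A_new/A_old)^z = 0.57^0.3621 = exp(0.3621 × -0.5621) = 0.8158

82%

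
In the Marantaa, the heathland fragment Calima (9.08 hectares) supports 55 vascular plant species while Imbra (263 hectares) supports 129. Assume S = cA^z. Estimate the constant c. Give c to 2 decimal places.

31.46

z = ln(S₂/S₁) / ln(A₂/A₁) = ln(129/55) / ln(263/9.08) = 0.8525 / 3.3661 = 0.2533
c = S₁ / A₁^z = 55 / 9.08^0.2533 = 55 / 1.748 = 31.46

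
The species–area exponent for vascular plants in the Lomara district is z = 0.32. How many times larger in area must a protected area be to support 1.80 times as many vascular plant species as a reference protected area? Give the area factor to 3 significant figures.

6.28

(A₂/A₁)^0.32 = 1.8, so A₂/A₁ = 1.8^(1/0.32) = 1.8^3.125
ln(A₂/A₁) = ln 1.8 / 0.32 = 0.5878 / 0.32 = 1.8368
A₂/A₁ = e^1.8368 ≈ 6.277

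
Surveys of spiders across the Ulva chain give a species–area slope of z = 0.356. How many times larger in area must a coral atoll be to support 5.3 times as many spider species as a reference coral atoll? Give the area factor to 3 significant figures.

(A₂/A₁)^0.356 = 5.3, so A₂/A₁ = 5.3^(1/0.356) = 5.3^2.809
ln(A₂/A₁) = ln 5.3 / 0.356 = 1.6677 / 0.356 = 4.6846
A₂/A₁ = e^4.6846 ≈ 108.3

108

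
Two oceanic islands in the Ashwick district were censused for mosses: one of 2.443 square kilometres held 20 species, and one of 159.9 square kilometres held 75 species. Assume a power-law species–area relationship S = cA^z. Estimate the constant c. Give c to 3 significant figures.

z = ln(S₂/S₁) / ln(A₂/A₁) = ln(75/20) / ln(159.9/2.443) = 1.3218 / 4.1813 = 0.3161
c = S₁ / A₁^z = 20 / 2.443^0.3161 = 20 / 1.326 = 15.08

15.1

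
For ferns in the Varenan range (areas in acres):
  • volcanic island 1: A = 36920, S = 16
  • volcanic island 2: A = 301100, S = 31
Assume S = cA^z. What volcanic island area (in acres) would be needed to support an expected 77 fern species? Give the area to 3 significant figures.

z = ln(31/16) / ln(301100/36920) = 0.6614 / 2.0987 = 0.3151
c = 16 / 36920^0.3151 = 16 / 27.5 = 0.5818
A = (77/0.5818)^(1/0.3151) ⇒ ln A = ln(132.4)/0.3151 = 15.5021
A = e^15.5021 ≈ 5401296 acres

5400000 acres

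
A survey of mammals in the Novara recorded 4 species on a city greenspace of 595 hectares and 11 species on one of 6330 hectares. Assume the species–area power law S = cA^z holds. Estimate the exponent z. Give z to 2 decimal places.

0.43

Taking logs: ln S = ln c + z ln A, so z = (ln S₂ − ln S₁)/(ln A₂ − ln A₁).
z = ln(11/4) / ln(6330/595) = ln(2.75) / ln(10.64) = 1.0116 / 2.3645 = 0.4278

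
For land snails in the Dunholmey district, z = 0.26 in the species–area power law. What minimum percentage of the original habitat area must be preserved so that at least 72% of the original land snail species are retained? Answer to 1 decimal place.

Need (A_new/A_old)^0.26 = 0.72, so A_new/A_old = 0.72^(1/0.26) = 0.72^3.846
ln(A_new/A_old) = ln 0.72 / 0.26 = -0.3285 / 0.26 = -1.2635
A_new/A_old = e^-1.2635 ≈ 0.2827

28.3%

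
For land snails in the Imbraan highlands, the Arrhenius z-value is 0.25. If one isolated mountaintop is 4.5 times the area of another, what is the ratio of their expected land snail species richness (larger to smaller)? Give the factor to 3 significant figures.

1.46

S₂/S₁ = (A₂/A₁)^z = 4.5^0.25
ln(S₂/S₁) = 0.25 × ln 4.5 = 0.25 × 1.5041 = 0.3760
S₂/S₁ = e^0.3760 ≈ 1.456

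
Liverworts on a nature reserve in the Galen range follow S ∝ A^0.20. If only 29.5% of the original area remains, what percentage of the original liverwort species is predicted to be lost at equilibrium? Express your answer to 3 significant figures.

21.7%

S_new/S_old = (A_new/A_old)^z = 0.295^0.2
= exp(0.2 × ln 0.295) = exp(0.2 × -1.2208) = exp(-0.2442) ≈ 0.7834
Fraction lost = 1 − 0.7834 = 0.2166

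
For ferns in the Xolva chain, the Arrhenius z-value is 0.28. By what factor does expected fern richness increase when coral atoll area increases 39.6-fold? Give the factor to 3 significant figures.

S₂/S₁ = (A₂/A₁)^z = 39.6^0.28
ln(S₂/S₁) = 0.28 × ln 39.6 = 0.28 × 3.6788 = 1.0301
S₂/S₁ = e^1.0301 ≈ 2.801

2.80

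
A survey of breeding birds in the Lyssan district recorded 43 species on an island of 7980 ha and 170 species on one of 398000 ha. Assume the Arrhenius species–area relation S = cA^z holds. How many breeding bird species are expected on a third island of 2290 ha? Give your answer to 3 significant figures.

27.7

z = ln(170/43) / ln(398000/7980) = 1.3746 / 3.9095 = 0.3516
c = 43 / 7980^0.3516 = 43 / 23.55 = 1.826
S₃ = 1.826 × 2290^0.3516 = 1.826 × 15.18 ≈ 27.72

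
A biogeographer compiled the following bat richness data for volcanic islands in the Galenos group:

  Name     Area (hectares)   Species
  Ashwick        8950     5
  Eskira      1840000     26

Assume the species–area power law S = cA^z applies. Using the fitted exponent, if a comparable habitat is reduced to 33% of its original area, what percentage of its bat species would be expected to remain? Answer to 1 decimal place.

z = ln(26/5) / ln(1840000/8950) = 1.6487 / 5.3259 = 0.3096
S_new/S_old = (A_new/A_old)^z = 0.33^0.3096 = exp(0.3096 × -1.1087) = 0.7095

71.0%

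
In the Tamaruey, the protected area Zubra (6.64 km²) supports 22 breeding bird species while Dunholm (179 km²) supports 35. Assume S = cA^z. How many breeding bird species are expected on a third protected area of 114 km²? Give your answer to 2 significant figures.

33

z = ln(35/22) / ln(179/6.64) = 0.4643 / 3.2943 = 0.1409
c = 22 / 6.64^0.1409 = 22 / 1.306 = 16.85
S₃ = 16.85 × 114^0.1409 = 16.85 × 1.949 ≈ 32.84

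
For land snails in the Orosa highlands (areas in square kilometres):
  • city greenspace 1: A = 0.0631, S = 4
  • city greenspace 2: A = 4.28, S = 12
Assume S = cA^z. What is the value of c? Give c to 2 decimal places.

8.22

z = ln(S₂/S₁) / ln(A₂/A₁) = ln(12/4) / ln(4.28/0.0631) = 1.0986 / 4.2170 = 0.2605
c = S₁ / A₁^z = 4 / 0.0631^0.2605 = 4 / 0.4868 = 8.216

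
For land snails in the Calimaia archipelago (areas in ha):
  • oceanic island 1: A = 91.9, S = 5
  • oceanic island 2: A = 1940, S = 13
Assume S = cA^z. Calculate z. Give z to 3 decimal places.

Taking logs: ln S = ln c + z ln A, so z = (ln S₂ − ln S₁)/(ln A₂ − ln A₁).
z = ln(13/5) / ln(1940/91.9) = ln(2.6) / ln(21.11) = 0.9555 / 3.0497 = 0.3133

0.313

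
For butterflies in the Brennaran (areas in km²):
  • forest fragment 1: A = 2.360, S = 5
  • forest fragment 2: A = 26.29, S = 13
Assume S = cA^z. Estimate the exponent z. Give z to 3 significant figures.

Taking logs: ln S = ln c + z ln A, so z = (ln S₂ − ln S₁)/(ln A₂ − ln A₁).
z = ln(13/5) / ln(26.29/2.36) = ln(2.6) / ln(11.14) = 0.9555 / 2.4105 = 0.3964

0.396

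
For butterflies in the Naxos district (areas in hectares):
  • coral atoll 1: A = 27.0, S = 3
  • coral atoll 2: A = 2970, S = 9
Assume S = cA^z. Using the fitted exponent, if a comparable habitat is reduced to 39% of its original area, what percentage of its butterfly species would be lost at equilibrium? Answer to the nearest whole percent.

z = ln(9/3) / ln(2970/27) = 1.0986 / 4.7005 = 0.2337
S_new/S_old = (A_new/A_old)^z = 0.39^0.2337 = exp(0.2337 × -0.9416) = 0.8025
Fraction lost = 1 − 0.8025 = 0.1975

20%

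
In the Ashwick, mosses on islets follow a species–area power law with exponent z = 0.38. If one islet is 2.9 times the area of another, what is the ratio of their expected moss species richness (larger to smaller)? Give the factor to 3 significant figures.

1.50

S₂/S₁ = (A₂/A₁)^z = 2.9^0.38
ln(S₂/S₁) = 0.38 × ln 2.9 = 0.38 × 1.0647 = 0.4046
S₂/S₁ = e^0.4046 ≈ 1.499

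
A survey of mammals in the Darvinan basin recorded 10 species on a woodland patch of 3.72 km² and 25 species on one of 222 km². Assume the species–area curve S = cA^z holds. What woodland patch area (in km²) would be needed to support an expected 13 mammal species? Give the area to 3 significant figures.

z = ln(25/10) / ln(222/3.72) = 0.9163 / 4.0890 = 0.2241
c = 10 / 3.72^0.2241 = 10 / 1.342 = 7.45
A = (13/7.45)^(1/0.2241) ⇒ ln A = ln(1.745)/0.2241 = 2.4845
A = e^2.4845 ≈ 12 km²

12.0 km²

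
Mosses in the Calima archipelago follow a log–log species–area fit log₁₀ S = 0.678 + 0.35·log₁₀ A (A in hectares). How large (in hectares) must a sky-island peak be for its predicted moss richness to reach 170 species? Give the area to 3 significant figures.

170 = 4.764 × A^0.35  ⇒  A^0.35 = 170/4.764 = 35.68
ln A = ln(35.68) / 0.35 = 3.5746 / 0.35 = 10.2133
A = e^10.2133 ≈ 27263 hectares

27300 hectares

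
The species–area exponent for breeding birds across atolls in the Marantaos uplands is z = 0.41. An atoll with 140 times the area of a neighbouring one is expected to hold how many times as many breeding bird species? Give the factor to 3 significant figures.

S₂/S₁ = (A₂/A₁)^z = 140^0.41
ln(S₂/S₁) = 0.41 × ln 140 = 0.41 × 4.9416 = 2.0261
S₂/S₁ = e^2.0261 ≈ 7.584

7.58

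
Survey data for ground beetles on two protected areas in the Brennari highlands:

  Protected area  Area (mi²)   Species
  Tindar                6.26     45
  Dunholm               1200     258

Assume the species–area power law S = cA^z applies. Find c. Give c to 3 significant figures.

z = ln(S₂/S₁) / ln(A₂/A₁) = ln(258/45) / ln(1200/6.26) = 1.7463 / 5.2559 = 0.3323
c = S₁ / A₁^z = 45 / 6.26^0.3323 = 45 / 1.839 = 24.47

24.5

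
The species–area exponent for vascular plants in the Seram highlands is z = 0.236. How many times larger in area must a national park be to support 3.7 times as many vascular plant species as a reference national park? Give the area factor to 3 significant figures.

256

(A₂/A₁)^0.236 = 3.7, so A₂/A₁ = 3.7^(1/0.236) = 3.7^4.237
ln(A₂/A₁) = ln 3.7 / 0.236 = 1.3083 / 0.236 = 5.5438
A₂/A₁ = e^5.5438 ≈ 255.6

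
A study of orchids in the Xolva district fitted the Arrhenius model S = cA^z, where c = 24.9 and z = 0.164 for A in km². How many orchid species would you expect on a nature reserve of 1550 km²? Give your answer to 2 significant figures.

83

S = 24.9 × 1550^0.164 = 24.9 × 3.336 ≈ 83.06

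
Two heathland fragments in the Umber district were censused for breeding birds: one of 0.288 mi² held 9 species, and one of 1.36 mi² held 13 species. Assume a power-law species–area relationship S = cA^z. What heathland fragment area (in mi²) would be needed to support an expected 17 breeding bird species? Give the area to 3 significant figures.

4.22 mi²

z = ln(13/9) / ln(1.36/0.288) = 0.3677 / 1.5523 = 0.2369
c = 9 / 0.288^0.2369 = 9 / 0.7446 = 12.09
A = (17/12.09)^(1/0.2369) ⇒ ln A = ln(1.407)/0.2369 = 1.4399
A = e^1.4399 ≈ 4.22 mi²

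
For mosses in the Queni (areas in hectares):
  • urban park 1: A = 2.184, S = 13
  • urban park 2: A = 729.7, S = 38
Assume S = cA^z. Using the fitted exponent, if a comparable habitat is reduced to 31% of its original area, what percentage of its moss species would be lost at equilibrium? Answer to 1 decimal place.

19.4%

z = ln(38/13) / ln(729.7/2.184) = 1.0726 / 5.8115 = 0.1846
S_new/S_old = (A_new/A_old)^z = 0.31^0.1846 = exp(0.1846 × -1.1712) = 0.8056
Fraction lost = 1 − 0.8056 = 0.1944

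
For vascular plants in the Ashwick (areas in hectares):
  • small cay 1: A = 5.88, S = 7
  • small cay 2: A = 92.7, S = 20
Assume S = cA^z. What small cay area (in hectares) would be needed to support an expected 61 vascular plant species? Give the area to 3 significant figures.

1740 hectares

z = ln(20/7) / ln(92.7/5.88) = 1.0498 / 2.7578 = 0.3807
c = 7 / 5.88^0.3807 = 7 / 1.963 = 3.566
A = (61/3.566)^(1/0.3807) ⇒ ln A = ln(17.1)/0.3807 = 7.4588
A = e^7.4588 ≈ 1735 hectares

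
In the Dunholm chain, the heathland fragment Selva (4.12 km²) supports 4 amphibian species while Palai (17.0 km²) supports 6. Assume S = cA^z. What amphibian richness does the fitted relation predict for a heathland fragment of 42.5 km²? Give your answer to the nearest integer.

z = ln(6/4) / ln(17/4.12) = 0.4055 / 1.4174 = 0.2861
c = 4 / 4.12^0.2861 = 4 / 1.499 = 2.668
S₃ = 2.668 × 42.5^0.2861 = 2.668 × 2.923 ≈ 7.798

8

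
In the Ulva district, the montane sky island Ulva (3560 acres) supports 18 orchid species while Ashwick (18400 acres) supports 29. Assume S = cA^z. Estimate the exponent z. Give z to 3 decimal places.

0.290

Taking logs: ln S = ln c + z ln A, so z = (ln S₂ − ln S₁)/(ln A₂ − ln A₁).
z = ln(29/18) / ln(18400/3560) = ln(1.611) / ln(5.169) = 0.4769 / 1.6426 = 0.2903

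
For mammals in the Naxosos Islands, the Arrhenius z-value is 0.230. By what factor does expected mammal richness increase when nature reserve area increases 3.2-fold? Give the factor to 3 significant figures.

1.31

S₂/S₁ = (A₂/A₁)^z = 3.2^0.23
ln(S₂/S₁) = 0.23 × ln 3.2 = 0.23 × 1.1632 = 0.2675
S₂/S₁ = e^0.2675 ≈ 1.307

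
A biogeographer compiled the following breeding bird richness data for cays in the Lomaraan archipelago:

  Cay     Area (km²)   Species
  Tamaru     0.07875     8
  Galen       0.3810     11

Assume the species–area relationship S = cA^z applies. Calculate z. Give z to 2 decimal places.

Taking logs: ln S = ln c + z ln A, so z = (ln S₂ − ln S₁)/(ln A₂ − ln A₁).
z = ln(11/8) / ln(0.381/0.07875) = ln(1.375) / ln(4.838) = 0.3185 / 1.5765 = 0.2020

0.20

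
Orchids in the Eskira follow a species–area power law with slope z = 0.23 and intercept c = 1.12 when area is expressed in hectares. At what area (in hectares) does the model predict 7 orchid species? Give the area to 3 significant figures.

7 = 1.12 × A^0.23  ⇒  A^0.23 = 7/1.12 = 6.25
ln A = ln(6.25) / 0.23 = 1.8326 / 0.23 = 7.9677
A = e^7.9677 ≈ 2886 hectares

2890 hectares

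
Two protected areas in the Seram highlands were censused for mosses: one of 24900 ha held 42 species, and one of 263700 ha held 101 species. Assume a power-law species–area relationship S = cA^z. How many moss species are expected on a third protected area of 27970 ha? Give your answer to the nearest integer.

z = ln(101/42) / ln(263700/24900) = 0.8775 / 2.3599 = 0.3718
c = 42 / 24900^0.3718 = 42 / 43.11 = 0.9743
S₃ = 0.9743 × 27970^0.3718 = 0.9743 × 45.01 ≈ 43.86

44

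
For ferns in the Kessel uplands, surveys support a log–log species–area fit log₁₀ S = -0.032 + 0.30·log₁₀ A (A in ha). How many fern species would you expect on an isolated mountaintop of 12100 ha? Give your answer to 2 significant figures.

16

S = 0.929 × 12100^0.3 = 0.929 × 16.78 ≈ 15.59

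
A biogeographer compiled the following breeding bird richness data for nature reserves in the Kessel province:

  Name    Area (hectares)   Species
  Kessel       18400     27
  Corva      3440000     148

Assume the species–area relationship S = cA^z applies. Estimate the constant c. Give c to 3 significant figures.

1.11

z = ln(S₂/S₁) / ln(A₂/A₁) = ln(148/27) / ln(3440000/18400) = 1.7014 / 5.2309 = 0.3253
c = S₁ / A₁^z = 27 / 18400^0.3253 = 27 / 24.39 = 1.107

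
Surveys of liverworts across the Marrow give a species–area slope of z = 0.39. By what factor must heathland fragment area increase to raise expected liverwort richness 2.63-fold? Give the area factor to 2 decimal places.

11.93

(A₂/A₁)^0.39 = 2.63, so A₂/A₁ = 2.63^(1/0.39) = 2.63^2.564
ln(A₂/A₁) = ln 2.63 / 0.39 = 0.9670 / 0.39 = 2.4794
A₂/A₁ = e^2.4794 ≈ 11.93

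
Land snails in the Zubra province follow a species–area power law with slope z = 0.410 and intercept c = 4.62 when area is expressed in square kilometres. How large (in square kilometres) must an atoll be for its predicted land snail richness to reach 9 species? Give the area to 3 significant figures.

5.09 square kilometres

9 = 4.62 × A^0.41  ⇒  A^0.41 = 9/4.62 = 1.948
ln A = ln(1.948) / 0.41 = 0.6668 / 0.41 = 1.6264
A = e^1.6264 ≈ 5.086 square kilometres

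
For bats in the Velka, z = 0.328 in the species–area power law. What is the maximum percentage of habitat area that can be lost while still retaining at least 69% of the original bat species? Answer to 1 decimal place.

67.7%

Need (A_new/A_old)^0.328 = 0.69, so A_new/A_old = 0.69^(1/0.328) = 0.69^3.049
ln(A_new/A_old) = ln 0.69 / 0.328 = -0.3711 / 0.328 = -1.1313
A_new/A_old = e^-1.1313 ≈ 0.3226
Fraction that can be lost = 1 − 0.3226 = 0.6774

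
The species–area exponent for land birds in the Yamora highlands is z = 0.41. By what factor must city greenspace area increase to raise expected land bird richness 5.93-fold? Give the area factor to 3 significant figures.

(A₂/A₁)^0.41 = 5.93, so A₂/A₁ = 5.93^(1/0.41) = 5.93^2.439
ln(A₂/A₁) = ln 5.93 / 0.41 = 1.7800 / 0.41 = 4.3415
A₂/A₁ = e^4.3415 ≈ 76.82

76.8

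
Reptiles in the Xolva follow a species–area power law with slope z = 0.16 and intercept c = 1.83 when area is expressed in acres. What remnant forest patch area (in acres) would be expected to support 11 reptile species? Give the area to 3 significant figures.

73900 acres

11 = 1.83 × A^0.16  ⇒  A^0.16 = 11/1.83 = 6.011
ln A = ln(6.011) / 0.16 = 1.7936 / 0.16 = 11.2099
A = e^11.2099 ≈ 73856 acres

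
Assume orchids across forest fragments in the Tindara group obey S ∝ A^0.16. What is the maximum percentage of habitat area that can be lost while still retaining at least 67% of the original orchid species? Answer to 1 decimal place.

Need (A_new/A_old)^0.16 = 0.67, so A_new/A_old = 0.67^(1/0.16) = 0.67^6.25
ln(A_new/A_old) = ln 0.67 / 0.16 = -0.4005 / 0.16 = -2.5030
A_new/A_old = e^-2.5030 ≈ 0.08184
Fraction that can be lost = 1 − 0.08184 = 0.9182

91.8%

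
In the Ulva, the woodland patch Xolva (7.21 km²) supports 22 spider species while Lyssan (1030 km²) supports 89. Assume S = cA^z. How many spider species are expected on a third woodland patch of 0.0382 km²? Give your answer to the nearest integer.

z = ln(89/22) / ln(1030/7.21) = 1.3976 / 4.9618 = 0.2817
c = 22 / 7.21^0.2817 = 22 / 1.744 = 12.61
S₃ = 12.61 × 0.0382^0.2817 = 12.61 × 0.3987 ≈ 5.028

5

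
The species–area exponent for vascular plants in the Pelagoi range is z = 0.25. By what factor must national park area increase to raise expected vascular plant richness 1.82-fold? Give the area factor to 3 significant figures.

(A₂/A₁)^0.25 = 1.82, so A₂/A₁ = 1.82^(1/0.25) = 1.82^4
ln(A₂/A₁) = ln 1.82 / 0.25 = 0.5988 / 0.25 = 2.3953
A₂/A₁ = e^2.3953 ≈ 10.97

11.0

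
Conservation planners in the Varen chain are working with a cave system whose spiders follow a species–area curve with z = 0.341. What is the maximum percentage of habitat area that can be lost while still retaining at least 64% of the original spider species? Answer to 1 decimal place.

Need (A_new/A_old)^0.341 = 0.64, so A_new/A_old = 0.64^(1/0.341) = 0.64^2.933
ln(A_new/A_old) = ln 0.64 / 0.341 = -0.4463 / 0.341 = -1.3088
A_new/A_old = e^-1.3088 ≈ 0.2702
Fraction that can be lost = 1 − 0.2702 = 0.7298

73.0%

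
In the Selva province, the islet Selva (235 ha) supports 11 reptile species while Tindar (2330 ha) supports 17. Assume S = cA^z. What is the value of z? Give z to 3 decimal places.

0.190

Taking logs: ln S = ln c + z ln A, so z = (ln S₂ − ln S₁)/(ln A₂ − ln A₁).
z = ln(17/11) / ln(2330/235) = ln(1.545) / ln(9.915) = 0.4353 / 2.2940 = 0.1898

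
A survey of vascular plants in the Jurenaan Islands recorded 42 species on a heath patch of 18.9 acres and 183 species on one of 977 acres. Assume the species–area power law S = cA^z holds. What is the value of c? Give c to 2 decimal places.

14.03

z = ln(S₂/S₁) / ln(A₂/A₁) = ln(183/42) / ln(977/18.9) = 1.4718 / 3.9453 = 0.3731
c = S₁ / A₁^z = 42 / 18.9^0.3731 = 42 / 2.994 = 14.03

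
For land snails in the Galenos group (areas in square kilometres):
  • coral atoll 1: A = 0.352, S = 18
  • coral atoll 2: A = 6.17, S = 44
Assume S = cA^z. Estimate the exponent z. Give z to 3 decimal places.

Taking logs: ln S = ln c + z ln A, so z = (ln S₂ − ln S₁)/(ln A₂ − ln A₁).
z = ln(44/18) / ln(6.17/0.352) = ln(2.444) / ln(17.53) = 0.8938 / 2.8638 = 0.3121

0.312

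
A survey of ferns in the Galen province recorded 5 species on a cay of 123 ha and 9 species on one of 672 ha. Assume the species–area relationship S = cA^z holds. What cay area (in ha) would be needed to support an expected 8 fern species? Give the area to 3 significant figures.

478 ha

z = ln(9/5) / ln(672/123) = 0.5878 / 1.6981 = 0.3461
c = 5 / 123^0.3461 = 5 / 5.29 = 0.9453
A = (8/0.9453)^(1/0.3461) ⇒ ln A = ln(8.463)/0.3461 = 6.1700
A = e^6.1700 ≈ 478.2 ha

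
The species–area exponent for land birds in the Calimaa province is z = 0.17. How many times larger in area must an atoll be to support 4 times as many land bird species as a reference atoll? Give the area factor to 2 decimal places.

3479.60

(A₂/A₁)^0.17 = 4, so A₂/A₁ = 4^(1/0.17) = 4^5.882
ln(A₂/A₁) = ln 4 / 0.17 = 1.3863 / 0.17 = 8.1547
A₂/A₁ = e^8.1547 ≈ 3480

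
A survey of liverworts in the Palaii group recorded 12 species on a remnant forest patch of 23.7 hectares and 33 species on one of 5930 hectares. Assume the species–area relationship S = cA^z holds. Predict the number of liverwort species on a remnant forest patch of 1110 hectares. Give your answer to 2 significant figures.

24

z = ln(33/12) / ln(5930/23.7) = 1.0116 / 5.5223 = 0.1832
c = 12 / 23.7^0.1832 = 12 / 1.786 = 6.72
S₃ = 6.72 × 1110^0.1832 = 6.72 × 3.613 ≈ 24.28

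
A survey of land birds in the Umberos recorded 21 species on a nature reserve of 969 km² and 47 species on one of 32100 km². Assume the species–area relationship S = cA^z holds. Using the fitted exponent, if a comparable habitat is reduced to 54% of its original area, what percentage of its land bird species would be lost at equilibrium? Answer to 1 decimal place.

13.2%

z = ln(47/21) / ln(32100/969) = 0.8056 / 3.5003 = 0.2302
S_new/S_old = (A_new/A_old)^z = 0.54^0.2302 = exp(0.2302 × -0.6162) = 0.8678
Fraction lost = 1 − 0.8678 = 0.1322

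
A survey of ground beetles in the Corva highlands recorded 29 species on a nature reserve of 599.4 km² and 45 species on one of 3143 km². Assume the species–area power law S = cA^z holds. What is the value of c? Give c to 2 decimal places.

z = ln(S₂/S₁) / ln(A₂/A₁) = ln(45/29) / ln(3143/599.4) = 0.4394 / 1.6570 = 0.2652
c = S₁ / A₁^z = 29 / 599.4^0.2652 = 29 / 5.452 = 5.319

5.32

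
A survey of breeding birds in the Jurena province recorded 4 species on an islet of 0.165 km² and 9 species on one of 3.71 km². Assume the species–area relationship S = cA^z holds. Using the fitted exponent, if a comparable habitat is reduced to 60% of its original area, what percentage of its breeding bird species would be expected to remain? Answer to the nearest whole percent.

88%

z = ln(9/4) / ln(3.71/0.165) = 0.8109 / 3.1128 = 0.2605
S_new/S_old = (A_new/A_old)^z = 0.6^0.2605 = exp(0.2605 × -0.5108) = 0.8754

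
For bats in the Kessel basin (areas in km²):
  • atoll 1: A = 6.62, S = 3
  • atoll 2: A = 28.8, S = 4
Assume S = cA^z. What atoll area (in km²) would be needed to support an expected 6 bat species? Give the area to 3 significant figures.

z = ln(4/3) / ln(28.8/6.62) = 0.2877 / 1.4703 = 0.1957
c = 3 / 6.62^0.1957 = 3 / 1.447 = 2.073
A = (6/2.073)^(1/0.1957) ⇒ ln A = ln(2.895)/0.1957 = 5.4326
A = e^5.4326 ≈ 228.7 km²

229 km²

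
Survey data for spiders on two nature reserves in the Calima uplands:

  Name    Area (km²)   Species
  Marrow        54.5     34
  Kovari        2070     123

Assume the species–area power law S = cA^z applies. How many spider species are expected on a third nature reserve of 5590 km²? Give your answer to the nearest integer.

z = ln(123/34) / ln(2070/54.5) = 1.2858 / 3.6371 = 0.3535
c = 34 / 54.5^0.3535 = 34 / 4.11 = 8.272
S₃ = 8.272 × 5590^0.3535 = 8.272 × 21.13 ≈ 174.8

175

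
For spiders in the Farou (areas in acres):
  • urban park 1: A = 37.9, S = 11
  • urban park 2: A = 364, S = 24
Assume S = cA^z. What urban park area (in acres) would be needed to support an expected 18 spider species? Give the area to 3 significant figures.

z = ln(24/11) / ln(364/37.9) = 0.7802 / 2.2622 = 0.3449
c = 11 / 37.9^0.3449 = 11 / 3.503 = 3.14
A = (18/3.14)^(1/0.3449) ⇒ ln A = ln(5.732)/0.3449 = 5.0630
A = e^5.0630 ≈ 158.1 acres

158 acres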